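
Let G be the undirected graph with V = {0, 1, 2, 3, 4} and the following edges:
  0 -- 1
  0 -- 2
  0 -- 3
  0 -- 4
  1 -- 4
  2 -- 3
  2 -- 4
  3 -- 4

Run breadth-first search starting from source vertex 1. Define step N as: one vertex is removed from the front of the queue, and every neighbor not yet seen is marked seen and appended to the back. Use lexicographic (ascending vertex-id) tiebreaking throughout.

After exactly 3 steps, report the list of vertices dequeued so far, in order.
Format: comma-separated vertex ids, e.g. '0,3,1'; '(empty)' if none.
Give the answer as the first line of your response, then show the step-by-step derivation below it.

1,0,4

step 1: dequeue 1; queue=[0,4]; order=1
step 2: dequeue 0; queue=[4,2,3]; order=1,0
step 3: dequeue 4; queue=[2,3]; order=1,0,4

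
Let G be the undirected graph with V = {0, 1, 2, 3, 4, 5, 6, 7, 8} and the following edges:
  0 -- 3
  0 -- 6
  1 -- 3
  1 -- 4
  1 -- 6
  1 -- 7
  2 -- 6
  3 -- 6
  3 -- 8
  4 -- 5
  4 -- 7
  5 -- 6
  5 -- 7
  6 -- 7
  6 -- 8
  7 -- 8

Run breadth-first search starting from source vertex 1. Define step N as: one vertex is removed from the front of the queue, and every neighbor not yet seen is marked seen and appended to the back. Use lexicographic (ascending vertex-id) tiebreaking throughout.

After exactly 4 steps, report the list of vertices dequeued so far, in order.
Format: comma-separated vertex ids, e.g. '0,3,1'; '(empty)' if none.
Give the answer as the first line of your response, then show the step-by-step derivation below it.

1,3,4,6

step 1: dequeue 1; queue=[3,4,6,7]; order=1
step 2: dequeue 3; queue=[4,6,7,0,8]; order=1,3
step 3: dequeue 4; queue=[6,7,0,8,5]; order=1,3,4
step 4: dequeue 6; queue=[7,0,8,5,2]; order=1,3,4,6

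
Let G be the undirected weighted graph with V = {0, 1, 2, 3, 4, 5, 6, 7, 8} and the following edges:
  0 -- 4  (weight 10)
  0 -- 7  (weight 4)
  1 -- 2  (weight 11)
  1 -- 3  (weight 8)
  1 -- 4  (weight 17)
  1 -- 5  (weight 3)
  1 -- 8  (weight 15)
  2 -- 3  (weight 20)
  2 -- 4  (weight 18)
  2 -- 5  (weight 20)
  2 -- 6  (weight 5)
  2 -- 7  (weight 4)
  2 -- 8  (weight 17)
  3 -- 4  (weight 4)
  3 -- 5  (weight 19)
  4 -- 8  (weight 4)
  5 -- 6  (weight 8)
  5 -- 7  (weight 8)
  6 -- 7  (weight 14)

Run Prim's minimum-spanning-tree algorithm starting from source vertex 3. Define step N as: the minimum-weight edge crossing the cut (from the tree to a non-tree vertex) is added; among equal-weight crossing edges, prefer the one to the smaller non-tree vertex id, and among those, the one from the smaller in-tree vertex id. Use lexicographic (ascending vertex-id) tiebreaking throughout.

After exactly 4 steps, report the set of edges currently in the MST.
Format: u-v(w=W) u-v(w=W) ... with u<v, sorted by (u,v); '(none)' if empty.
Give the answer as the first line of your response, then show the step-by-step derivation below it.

1-3(w=8) 1-5(w=3) 3-4(w=4) 4-8(w=4)

step 1: add edge 3-4 (w=4); MST = {3-4(w=4)}
step 2: add edge 4-8 (w=4); MST = {3-4(w=4) 4-8(w=4)}
step 3: add edge 1-3 (w=8); MST = {1-3(w=8) 3-4(w=4) 4-8(w=4)}
step 4: add edge 1-5 (w=3); MST = {1-3(w=8) 1-5(w=3) 3-4(w=4) 4-8(w=4)}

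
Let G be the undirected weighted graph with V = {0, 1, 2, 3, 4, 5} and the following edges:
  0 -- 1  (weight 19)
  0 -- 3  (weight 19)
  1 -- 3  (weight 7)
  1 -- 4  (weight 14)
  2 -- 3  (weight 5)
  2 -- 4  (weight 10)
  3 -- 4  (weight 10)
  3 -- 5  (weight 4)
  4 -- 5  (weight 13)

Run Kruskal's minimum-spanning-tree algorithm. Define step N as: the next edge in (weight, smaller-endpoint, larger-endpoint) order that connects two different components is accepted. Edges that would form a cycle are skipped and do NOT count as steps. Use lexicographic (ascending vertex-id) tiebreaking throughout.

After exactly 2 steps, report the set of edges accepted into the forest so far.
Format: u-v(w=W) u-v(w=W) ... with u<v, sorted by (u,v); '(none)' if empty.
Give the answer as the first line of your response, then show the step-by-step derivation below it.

2-3(w=5) 3-5(w=4)

step 1: add edge 3-5 (w=4); MST = {3-5(w=4)}
step 2: add edge 2-3 (w=5); MST = {2-3(w=5) 3-5(w=4)}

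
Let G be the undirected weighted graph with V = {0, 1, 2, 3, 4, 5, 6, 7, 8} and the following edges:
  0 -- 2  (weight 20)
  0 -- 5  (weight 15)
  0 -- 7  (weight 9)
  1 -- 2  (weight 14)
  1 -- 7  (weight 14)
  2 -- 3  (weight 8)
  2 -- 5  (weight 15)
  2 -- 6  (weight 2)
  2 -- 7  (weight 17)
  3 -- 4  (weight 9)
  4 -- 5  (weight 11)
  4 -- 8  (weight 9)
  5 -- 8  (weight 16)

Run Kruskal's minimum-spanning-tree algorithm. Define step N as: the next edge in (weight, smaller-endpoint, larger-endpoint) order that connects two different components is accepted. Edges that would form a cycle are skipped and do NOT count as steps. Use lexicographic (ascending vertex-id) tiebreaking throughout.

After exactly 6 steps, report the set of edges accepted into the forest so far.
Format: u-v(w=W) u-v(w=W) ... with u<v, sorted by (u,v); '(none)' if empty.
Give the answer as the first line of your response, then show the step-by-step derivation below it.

0-7(w=9) 2-3(w=8) 2-6(w=2) 3-4(w=9) 4-5(w=11) 4-8(w=9)

step 1: add edge 2-6 (w=2); MST = {2-6(w=2)}
step 2: add edge 2-3 (w=8); MST = {2-3(w=8) 2-6(w=2)}
step 3: add edge 0-7 (w=9); MST = {0-7(w=9) 2-3(w=8) 2-6(w=2)}
step 4: add edge 3-4 (w=9); MST = {0-7(w=9) 2-3(w=8) 2-6(w=2) 3-4(w=9)}
step 5: add edge 4-8 (w=9); MST = {0-7(w=9) 2-3(w=8) 2-6(w=2) 3-4(w=9) 4-8(w=9)}
step 6: add edge 4-5 (w=11); MST = {0-7(w=9) 2-3(w=8) 2-6(w=2) 3-4(w=9) 4-5(w=11) 4-8(w=9)}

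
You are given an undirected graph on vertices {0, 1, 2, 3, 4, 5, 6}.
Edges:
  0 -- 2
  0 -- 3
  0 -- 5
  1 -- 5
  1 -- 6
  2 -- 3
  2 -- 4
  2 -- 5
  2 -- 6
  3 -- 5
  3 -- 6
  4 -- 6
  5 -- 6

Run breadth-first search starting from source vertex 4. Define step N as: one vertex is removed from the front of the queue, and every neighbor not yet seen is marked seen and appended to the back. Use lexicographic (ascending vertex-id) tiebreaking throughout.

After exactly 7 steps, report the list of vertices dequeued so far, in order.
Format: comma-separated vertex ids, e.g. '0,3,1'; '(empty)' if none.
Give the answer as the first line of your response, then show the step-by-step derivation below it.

4,2,6,0,3,5,1

step 1: dequeue 4; queue=[2,6]; order=4
step 2: dequeue 2; queue=[6,0,3,5]; order=4,2
step 3: dequeue 6; queue=[0,3,5,1]; order=4,2,6
step 4: dequeue 0; queue=[3,5,1]; order=4,2,6,0
step 5: dequeue 3; queue=[5,1]; order=4,2,6,0,3
step 6: dequeue 5; queue=[1]; order=4,2,6,0,3,5
step 7: dequeue 1; queue=[(empty)]; order=4,2,6,0,3,5,1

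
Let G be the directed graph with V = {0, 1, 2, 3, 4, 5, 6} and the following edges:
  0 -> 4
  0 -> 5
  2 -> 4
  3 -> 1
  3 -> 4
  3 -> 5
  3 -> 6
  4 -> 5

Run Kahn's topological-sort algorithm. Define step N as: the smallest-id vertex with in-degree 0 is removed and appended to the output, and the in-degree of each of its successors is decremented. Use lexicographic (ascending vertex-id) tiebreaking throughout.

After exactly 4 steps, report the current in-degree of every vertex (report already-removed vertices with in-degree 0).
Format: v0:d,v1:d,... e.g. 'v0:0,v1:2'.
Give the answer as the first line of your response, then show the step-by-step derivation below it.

v0:0,v1:0,v2:0,v3:0,v4:0,v5:1,v6:0

step 1: output 0; order=[0]; indeg=(0,1,0,0,2,2,1)
step 2: output 2; order=[0,2]; indeg=(0,1,0,0,1,2,1)
step 3: output 3; order=[0,2,3]; indeg=(0,0,0,0,0,1,0)
step 4: output 1; order=[0,2,3,1]; indeg=(0,0,0,0,0,1,0)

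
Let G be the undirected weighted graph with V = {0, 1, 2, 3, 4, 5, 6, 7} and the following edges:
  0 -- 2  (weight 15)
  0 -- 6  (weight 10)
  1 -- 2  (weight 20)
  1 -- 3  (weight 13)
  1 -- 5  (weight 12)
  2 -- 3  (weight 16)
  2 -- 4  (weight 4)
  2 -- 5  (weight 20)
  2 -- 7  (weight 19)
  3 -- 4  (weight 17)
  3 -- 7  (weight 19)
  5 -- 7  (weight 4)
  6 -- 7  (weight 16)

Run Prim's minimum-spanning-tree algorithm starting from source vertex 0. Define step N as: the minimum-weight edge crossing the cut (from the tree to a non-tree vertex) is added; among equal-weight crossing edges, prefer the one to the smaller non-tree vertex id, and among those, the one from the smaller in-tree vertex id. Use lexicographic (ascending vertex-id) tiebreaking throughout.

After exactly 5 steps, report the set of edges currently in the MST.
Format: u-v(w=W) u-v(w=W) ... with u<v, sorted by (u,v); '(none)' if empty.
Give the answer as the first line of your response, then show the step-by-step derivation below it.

0-2(w=15) 0-6(w=10) 1-3(w=13) 2-3(w=16) 2-4(w=4)

step 1: add edge 0-6 (w=10); MST = {0-6(w=10)}
step 2: add edge 0-2 (w=15); MST = {0-2(w=15) 0-6(w=10)}
step 3: add edge 2-4 (w=4); MST = {0-2(w=15) 0-6(w=10) 2-4(w=4)}
step 4: add edge 2-3 (w=16); MST = {0-2(w=15) 0-6(w=10) 2-3(w=16) 2-4(w=4)}
step 5: add edge 1-3 (w=13); MST = {0-2(w=15) 0-6(w=10) 1-3(w=13) 2-3(w=16) 2-4(w=4)}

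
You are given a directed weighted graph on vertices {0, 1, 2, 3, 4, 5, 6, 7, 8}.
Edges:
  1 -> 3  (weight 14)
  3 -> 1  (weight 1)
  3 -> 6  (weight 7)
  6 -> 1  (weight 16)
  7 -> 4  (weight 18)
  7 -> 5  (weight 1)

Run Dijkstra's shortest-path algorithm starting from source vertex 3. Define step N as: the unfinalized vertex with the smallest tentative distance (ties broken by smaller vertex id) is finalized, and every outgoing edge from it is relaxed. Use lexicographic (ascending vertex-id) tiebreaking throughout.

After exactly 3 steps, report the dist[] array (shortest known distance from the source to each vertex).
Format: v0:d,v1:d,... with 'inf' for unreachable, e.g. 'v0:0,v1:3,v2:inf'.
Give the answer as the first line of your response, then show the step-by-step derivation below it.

v0:inf,v1:1,v2:inf,v3:0,v4:inf,v5:inf,v6:7,v7:inf,v8:inf

step 1: dist = v0:inf,v1:1,v2:inf,v3:0,v4:inf,v5:inf,v6:7,v7:inf,v8:inf
step 2: dist = v0:inf,v1:1,v2:inf,v3:0,v4:inf,v5:inf,v6:7,v7:inf,v8:inf
step 3: dist = v0:inf,v1:1,v2:inf,v3:0,v4:inf,v5:inf,v6:7,v7:inf,v8:inf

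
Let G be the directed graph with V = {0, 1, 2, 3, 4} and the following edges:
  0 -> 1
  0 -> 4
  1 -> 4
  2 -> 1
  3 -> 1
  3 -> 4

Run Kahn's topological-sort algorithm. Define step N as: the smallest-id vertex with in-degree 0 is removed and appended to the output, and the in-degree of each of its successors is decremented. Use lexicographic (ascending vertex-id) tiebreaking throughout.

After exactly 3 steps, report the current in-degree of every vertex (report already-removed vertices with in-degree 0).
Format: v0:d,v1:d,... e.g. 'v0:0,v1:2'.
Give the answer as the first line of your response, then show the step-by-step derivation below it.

v0:0,v1:0,v2:0,v3:0,v4:1

step 1: output 0; order=[0]; indeg=(0,2,0,0,2)
step 2: output 2; order=[0,2]; indeg=(0,1,0,0,2)
step 3: output 3; order=[0,2,3]; indeg=(0,0,0,0,1)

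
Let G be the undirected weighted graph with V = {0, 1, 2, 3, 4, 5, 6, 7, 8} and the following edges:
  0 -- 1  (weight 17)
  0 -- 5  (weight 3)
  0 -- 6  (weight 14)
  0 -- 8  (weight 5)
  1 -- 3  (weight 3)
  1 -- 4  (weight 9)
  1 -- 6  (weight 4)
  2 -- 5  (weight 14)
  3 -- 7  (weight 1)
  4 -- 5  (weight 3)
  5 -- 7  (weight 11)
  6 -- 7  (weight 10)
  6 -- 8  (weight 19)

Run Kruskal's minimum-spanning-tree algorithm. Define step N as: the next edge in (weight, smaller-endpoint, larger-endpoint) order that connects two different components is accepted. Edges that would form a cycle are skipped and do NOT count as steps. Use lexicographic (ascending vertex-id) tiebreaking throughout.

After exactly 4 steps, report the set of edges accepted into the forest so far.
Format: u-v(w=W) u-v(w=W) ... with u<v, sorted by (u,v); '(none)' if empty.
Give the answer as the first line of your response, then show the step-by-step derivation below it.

0-5(w=3) 1-3(w=3) 3-7(w=1) 4-5(w=3)

step 1: add edge 3-7 (w=1); MST = {3-7(w=1)}
step 2: add edge 0-5 (w=3); MST = {0-5(w=3) 3-7(w=1)}
step 3: add edge 1-3 (w=3); MST = {0-5(w=3) 1-3(w=3) 3-7(w=1)}
step 4: add edge 4-5 (w=3); MST = {0-5(w=3) 1-3(w=3) 3-7(w=1) 4-5(w=3)}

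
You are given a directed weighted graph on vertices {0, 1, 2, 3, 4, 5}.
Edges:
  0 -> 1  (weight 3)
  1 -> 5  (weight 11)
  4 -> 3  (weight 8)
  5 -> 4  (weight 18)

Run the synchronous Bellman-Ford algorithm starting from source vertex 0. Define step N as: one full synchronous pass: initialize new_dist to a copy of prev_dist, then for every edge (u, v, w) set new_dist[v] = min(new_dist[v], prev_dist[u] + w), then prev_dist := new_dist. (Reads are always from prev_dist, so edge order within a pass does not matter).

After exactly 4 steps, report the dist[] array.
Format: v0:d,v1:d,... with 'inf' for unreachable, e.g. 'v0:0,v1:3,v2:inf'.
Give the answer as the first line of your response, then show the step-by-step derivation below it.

v0:0,v1:3,v2:inf,v3:40,v4:32,v5:14

step 1: dist = v0:0,v1:3,v2:inf,v3:inf,v4:inf,v5:inf
step 2: dist = v0:0,v1:3,v2:inf,v3:inf,v4:inf,v5:14
step 3: dist = v0:0,v1:3,v2:inf,v3:inf,v4:32,v5:14
step 4: dist = v0:0,v1:3,v2:inf,v3:40,v4:32,v5:14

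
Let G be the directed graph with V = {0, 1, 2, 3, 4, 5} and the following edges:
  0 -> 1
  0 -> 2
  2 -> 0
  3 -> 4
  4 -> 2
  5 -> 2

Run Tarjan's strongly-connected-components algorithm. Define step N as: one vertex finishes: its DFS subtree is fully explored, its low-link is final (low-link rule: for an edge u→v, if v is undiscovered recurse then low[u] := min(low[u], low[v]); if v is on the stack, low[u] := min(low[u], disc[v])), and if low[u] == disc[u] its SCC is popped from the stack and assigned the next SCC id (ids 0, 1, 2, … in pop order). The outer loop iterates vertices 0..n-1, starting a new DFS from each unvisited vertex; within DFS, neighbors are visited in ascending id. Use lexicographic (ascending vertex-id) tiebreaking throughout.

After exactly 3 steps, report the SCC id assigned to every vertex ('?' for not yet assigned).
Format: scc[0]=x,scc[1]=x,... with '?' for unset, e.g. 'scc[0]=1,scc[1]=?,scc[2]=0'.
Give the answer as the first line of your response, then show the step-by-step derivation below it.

scc[0]=1,scc[1]=0,scc[2]=1,scc[3]=?,scc[4]=?,scc[5]=?

step 1: low=(low[0]=0,low[1]=1,low[2]=?,low[3]=?,low[4]=?,low[5]=?); scc=(scc[0]=?,scc[1]=0,scc[2]=?,scc[3]=?,scc[4]=?,scc[5]=?)
step 2: low=(low[0]=0,low[1]=1,low[2]=0,low[3]=?,low[4]=?,low[5]=?); scc=(scc[0]=?,scc[1]=0,scc[2]=?,scc[3]=?,scc[4]=?,scc[5]=?)
step 3: low=(low[0]=0,low[1]=1,low[2]=0,low[3]=?,low[4]=?,low[5]=?); scc=(scc[0]=1,scc[1]=0,scc[2]=1,scc[3]=?,scc[4]=?,scc[5]=?)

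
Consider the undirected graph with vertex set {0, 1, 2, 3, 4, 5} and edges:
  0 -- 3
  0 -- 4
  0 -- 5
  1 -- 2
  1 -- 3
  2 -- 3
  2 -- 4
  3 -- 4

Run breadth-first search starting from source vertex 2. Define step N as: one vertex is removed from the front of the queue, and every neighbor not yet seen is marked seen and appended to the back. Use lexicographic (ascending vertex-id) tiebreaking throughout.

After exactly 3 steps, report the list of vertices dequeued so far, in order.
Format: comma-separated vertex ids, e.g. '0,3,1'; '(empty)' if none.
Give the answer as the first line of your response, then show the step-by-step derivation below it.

2,1,3

step 1: dequeue 2; queue=[1,3,4]; order=2
step 2: dequeue 1; queue=[3,4]; order=2,1
step 3: dequeue 3; queue=[4,0]; order=2,1,3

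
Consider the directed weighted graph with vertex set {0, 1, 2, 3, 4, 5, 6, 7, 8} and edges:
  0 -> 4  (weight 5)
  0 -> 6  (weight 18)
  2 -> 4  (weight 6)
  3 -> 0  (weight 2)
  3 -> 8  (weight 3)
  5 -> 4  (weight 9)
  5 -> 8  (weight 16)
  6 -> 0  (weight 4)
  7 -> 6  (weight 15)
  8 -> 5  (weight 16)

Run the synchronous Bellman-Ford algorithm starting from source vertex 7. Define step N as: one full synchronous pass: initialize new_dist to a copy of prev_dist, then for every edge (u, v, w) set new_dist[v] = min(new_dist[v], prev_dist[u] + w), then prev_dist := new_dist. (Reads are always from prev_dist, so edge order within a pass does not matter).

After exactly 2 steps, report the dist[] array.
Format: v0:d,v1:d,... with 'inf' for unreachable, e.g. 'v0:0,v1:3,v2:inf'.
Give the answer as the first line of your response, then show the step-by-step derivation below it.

v0:19,v1:inf,v2:inf,v3:inf,v4:inf,v5:inf,v6:15,v7:0,v8:inf

step 1: dist = v0:inf,v1:inf,v2:inf,v3:inf,v4:inf,v5:inf,v6:15,v7:0,v8:inf
step 2: dist = v0:19,v1:inf,v2:inf,v3:inf,v4:inf,v5:inf,v6:15,v7:0,v8:inf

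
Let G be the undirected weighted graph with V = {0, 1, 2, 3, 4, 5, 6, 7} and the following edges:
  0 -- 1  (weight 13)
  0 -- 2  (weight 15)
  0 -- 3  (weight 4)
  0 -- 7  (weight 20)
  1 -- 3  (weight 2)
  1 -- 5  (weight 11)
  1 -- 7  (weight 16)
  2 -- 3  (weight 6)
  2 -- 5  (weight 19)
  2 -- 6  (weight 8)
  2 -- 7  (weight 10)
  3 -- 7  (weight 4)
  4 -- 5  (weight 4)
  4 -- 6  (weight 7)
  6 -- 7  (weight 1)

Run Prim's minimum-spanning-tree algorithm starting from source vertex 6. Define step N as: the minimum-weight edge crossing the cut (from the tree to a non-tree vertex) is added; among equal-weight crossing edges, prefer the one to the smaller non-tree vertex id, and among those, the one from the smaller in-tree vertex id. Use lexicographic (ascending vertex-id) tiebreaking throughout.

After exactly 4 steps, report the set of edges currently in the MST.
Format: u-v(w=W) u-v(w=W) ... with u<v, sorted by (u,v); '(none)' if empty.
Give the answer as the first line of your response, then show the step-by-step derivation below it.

0-3(w=4) 1-3(w=2) 3-7(w=4) 6-7(w=1)

step 1: add edge 6-7 (w=1); MST = {6-7(w=1)}
step 2: add edge 3-7 (w=4); MST = {3-7(w=4) 6-7(w=1)}
step 3: add edge 1-3 (w=2); MST = {1-3(w=2) 3-7(w=4) 6-7(w=1)}
step 4: add edge 0-3 (w=4); MST = {0-3(w=4) 1-3(w=2) 3-7(w=4) 6-7(w=1)}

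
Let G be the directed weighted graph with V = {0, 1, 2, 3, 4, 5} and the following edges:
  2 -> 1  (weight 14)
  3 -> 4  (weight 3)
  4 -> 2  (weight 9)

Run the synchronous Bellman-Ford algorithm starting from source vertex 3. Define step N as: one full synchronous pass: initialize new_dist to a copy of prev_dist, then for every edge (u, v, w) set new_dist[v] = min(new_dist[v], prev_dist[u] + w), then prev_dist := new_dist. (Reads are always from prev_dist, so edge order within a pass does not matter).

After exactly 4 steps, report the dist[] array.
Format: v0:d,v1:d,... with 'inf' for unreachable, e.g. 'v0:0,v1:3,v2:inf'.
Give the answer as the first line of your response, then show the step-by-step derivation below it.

v0:inf,v1:26,v2:12,v3:0,v4:3,v5:inf

step 1: dist = v0:inf,v1:inf,v2:inf,v3:0,v4:3,v5:inf
step 2: dist = v0:inf,v1:inf,v2:12,v3:0,v4:3,v5:inf
step 3: dist = v0:inf,v1:26,v2:12,v3:0,v4:3,v5:inf
step 4: dist = v0:inf,v1:26,v2:12,v3:0,v4:3,v5:inf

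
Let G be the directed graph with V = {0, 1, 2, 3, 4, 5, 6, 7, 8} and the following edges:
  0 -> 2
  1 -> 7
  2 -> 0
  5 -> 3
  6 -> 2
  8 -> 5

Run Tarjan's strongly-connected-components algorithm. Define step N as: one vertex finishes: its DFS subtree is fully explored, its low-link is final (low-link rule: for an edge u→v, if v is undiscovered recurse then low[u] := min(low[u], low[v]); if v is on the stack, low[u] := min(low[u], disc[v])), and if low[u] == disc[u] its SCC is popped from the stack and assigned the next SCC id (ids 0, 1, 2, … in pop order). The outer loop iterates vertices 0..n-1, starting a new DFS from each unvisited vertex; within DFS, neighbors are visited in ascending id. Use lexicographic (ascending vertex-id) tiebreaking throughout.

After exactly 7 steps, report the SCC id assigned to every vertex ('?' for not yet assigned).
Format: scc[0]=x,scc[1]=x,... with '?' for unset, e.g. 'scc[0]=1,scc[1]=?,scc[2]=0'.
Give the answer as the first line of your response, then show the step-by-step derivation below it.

scc[0]=0,scc[1]=2,scc[2]=0,scc[3]=3,scc[4]=4,scc[5]=5,scc[6]=?,scc[7]=1,scc[8]=?

step 1: low=(low[0]=0,low[1]=?,low[2]=0,low[3]=?,low[4]=?,low[5]=?,low[6]=?,low[7]=?,low[8]=?); scc=(scc[0]=?,scc[1]=?,scc[2]=?,scc[3]=?,scc[4]=?,scc[5]=?,scc[6]=?,scc[7]=?,scc[8]=?)
step 2: low=(low[0]=0,low[1]=?,low[2]=0,low[3]=?,low[4]=?,low[5]=?,low[6]=?,low[7]=?,low[8]=?); scc=(scc[0]=0,scc[1]=?,scc[2]=0,scc[3]=?,scc[4]=?,scc[5]=?,scc[6]=?,scc[7]=?,scc[8]=?)
step 3: low=(low[0]=0,low[1]=2,low[2]=0,low[3]=?,low[4]=?,low[5]=?,low[6]=?,low[7]=3,low[8]=?); scc=(scc[0]=0,scc[1]=?,scc[2]=0,scc[3]=?,scc[4]=?,scc[5]=?,scc[6]=?,scc[7]=1,scc[8]=?)
step 4: low=(low[0]=0,low[1]=2,low[2]=0,low[3]=?,low[4]=?,low[5]=?,low[6]=?,low[7]=3,low[8]=?); scc=(scc[0]=0,scc[1]=2,scc[2]=0,scc[3]=?,scc[4]=?,scc[5]=?,scc[6]=?,scc[7]=1,scc[8]=?)
step 5: low=(low[0]=0,low[1]=2,low[2]=0,low[3]=4,low[4]=?,low[5]=?,low[6]=?,low[7]=3,low[8]=?); scc=(scc[0]=0,scc[1]=2,scc[2]=0,scc[3]=3,scc[4]=?,scc[5]=?,scc[6]=?,scc[7]=1,scc[8]=?)
step 6: low=(low[0]=0,low[1]=2,low[2]=0,low[3]=4,low[4]=5,low[5]=?,low[6]=?,low[7]=3,low[8]=?); scc=(scc[0]=0,scc[1]=2,scc[2]=0,scc[3]=3,scc[4]=4,scc[5]=?,scc[6]=?,scc[7]=1,scc[8]=?)
step 7: low=(low[0]=0,low[1]=2,low[2]=0,low[3]=4,low[4]=5,low[5]=6,low[6]=?,low[7]=3,low[8]=?); scc=(scc[0]=0,scc[1]=2,scc[2]=0,scc[3]=3,scc[4]=4,scc[5]=5,scc[6]=?,scc[7]=1,scc[8]=?)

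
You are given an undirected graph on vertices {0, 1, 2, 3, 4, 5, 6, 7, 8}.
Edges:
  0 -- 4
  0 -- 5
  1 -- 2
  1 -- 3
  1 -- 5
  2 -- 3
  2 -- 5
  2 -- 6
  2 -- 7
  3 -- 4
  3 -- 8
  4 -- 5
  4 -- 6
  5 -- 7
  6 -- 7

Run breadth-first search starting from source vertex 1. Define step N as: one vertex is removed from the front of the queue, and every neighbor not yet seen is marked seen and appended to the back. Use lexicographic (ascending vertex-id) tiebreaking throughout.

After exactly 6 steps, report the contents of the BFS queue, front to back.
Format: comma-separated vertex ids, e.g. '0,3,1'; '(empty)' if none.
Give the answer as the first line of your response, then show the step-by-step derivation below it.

4,8,0

step 1: dequeue 1; queue=[2,3,5]; order=1
step 2: dequeue 2; queue=[3,5,6,7]; order=1,2
step 3: dequeue 3; queue=[5,6,7,4,8]; order=1,2,3
step 4: dequeue 5; queue=[6,7,4,8,0]; order=1,2,3,5
step 5: dequeue 6; queue=[7,4,8,0]; order=1,2,3,5,6
step 6: dequeue 7; queue=[4,8,0]; order=1,2,3,5,6,7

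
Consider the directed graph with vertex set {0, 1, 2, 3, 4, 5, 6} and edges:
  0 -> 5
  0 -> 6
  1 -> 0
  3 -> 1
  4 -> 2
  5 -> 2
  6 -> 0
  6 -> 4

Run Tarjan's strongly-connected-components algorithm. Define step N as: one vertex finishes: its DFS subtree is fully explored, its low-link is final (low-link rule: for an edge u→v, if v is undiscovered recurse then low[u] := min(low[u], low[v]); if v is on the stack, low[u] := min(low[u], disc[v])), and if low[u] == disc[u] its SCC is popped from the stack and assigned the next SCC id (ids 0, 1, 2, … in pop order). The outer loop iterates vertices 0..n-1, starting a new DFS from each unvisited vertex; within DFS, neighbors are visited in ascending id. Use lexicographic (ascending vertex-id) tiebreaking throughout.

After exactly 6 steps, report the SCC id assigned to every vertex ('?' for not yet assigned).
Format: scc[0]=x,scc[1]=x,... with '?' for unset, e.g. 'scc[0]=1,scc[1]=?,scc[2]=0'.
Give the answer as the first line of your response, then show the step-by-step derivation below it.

scc[0]=3,scc[1]=4,scc[2]=0,scc[3]=?,scc[4]=2,scc[5]=1,scc[6]=3

step 1: low=(low[0]=0,low[1]=?,low[2]=2,low[3]=?,low[4]=?,low[5]=1,low[6]=?); scc=(scc[0]=?,scc[1]=?,scc[2]=0,scc[3]=?,scc[4]=?,scc[5]=?,scc[6]=?)
step 2: low=(low[0]=0,low[1]=?,low[2]=2,low[3]=?,low[4]=?,low[5]=1,low[6]=?); scc=(scc[0]=?,scc[1]=?,scc[2]=0,scc[3]=?,scc[4]=?,scc[5]=1,scc[6]=?)
step 3: low=(low[0]=0,low[1]=?,low[2]=2,low[3]=?,low[4]=4,low[5]=1,low[6]=0); scc=(scc[0]=?,scc[1]=?,scc[2]=0,scc[3]=?,scc[4]=2,scc[5]=1,scc[6]=?)
step 4: low=(low[0]=0,low[1]=?,low[2]=2,low[3]=?,low[4]=4,low[5]=1,low[6]=0); scc=(scc[0]=?,scc[1]=?,scc[2]=0,scc[3]=?,scc[4]=2,scc[5]=1,scc[6]=?)
step 5: low=(low[0]=0,low[1]=?,low[2]=2,low[3]=?,low[4]=4,low[5]=1,low[6]=0); scc=(scc[0]=3,scc[1]=?,scc[2]=0,scc[3]=?,scc[4]=2,scc[5]=1,scc[6]=3)
step 6: low=(low[0]=0,low[1]=5,low[2]=2,low[3]=?,low[4]=4,low[5]=1,low[6]=0); scc=(scc[0]=3,scc[1]=4,scc[2]=0,scc[3]=?,scc[4]=2,scc[5]=1,scc[6]=3)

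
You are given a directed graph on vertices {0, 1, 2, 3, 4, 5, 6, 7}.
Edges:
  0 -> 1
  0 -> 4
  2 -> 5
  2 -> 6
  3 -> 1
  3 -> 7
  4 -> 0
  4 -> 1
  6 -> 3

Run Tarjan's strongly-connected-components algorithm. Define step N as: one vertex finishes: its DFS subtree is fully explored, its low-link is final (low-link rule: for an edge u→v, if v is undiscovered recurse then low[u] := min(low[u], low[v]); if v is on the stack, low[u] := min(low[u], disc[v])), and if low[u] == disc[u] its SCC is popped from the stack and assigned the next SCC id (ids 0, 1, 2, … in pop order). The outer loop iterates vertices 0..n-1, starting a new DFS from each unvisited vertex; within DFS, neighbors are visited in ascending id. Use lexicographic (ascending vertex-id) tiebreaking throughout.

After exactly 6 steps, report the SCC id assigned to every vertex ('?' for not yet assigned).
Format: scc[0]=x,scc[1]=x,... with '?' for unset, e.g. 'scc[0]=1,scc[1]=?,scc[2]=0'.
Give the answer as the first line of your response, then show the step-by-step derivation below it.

scc[0]=1,scc[1]=0,scc[2]=?,scc[3]=4,scc[4]=1,scc[5]=2,scc[6]=?,scc[7]=3

step 1: low=(low[0]=0,low[1]=1,low[2]=?,low[3]=?,low[4]=?,low[5]=?,low[6]=?,low[7]=?); scc=(scc[0]=?,scc[1]=0,scc[2]=?,scc[3]=?,scc[4]=?,scc[5]=?,scc[6]=?,scc[7]=?)
step 2: low=(low[0]=0,low[1]=1,low[2]=?,low[3]=?,low[4]=0,low[5]=?,low[6]=?,low[7]=?); scc=(scc[0]=?,scc[1]=0,scc[2]=?,scc[3]=?,scc[4]=?,scc[5]=?,scc[6]=?,scc[7]=?)
step 3: low=(low[0]=0,low[1]=1,low[2]=?,low[3]=?,low[4]=0,low[5]=?,low[6]=?,low[7]=?); scc=(scc[0]=1,scc[1]=0,scc[2]=?,scc[3]=?,scc[4]=1,scc[5]=?,scc[6]=?,scc[7]=?)
step 4: low=(low[0]=0,low[1]=1,low[2]=3,low[3]=?,low[4]=0,low[5]=4,low[6]=?,low[7]=?); scc=(scc[0]=1,scc[1]=0,scc[2]=?,scc[3]=?,scc[4]=1,scc[5]=2,scc[6]=?,scc[7]=?)
step 5: low=(low[0]=0,low[1]=1,low[2]=3,low[3]=6,low[4]=0,low[5]=4,low[6]=5,low[7]=7); scc=(scc[0]=1,scc[1]=0,scc[2]=?,scc[3]=?,scc[4]=1,scc[5]=2,scc[6]=?,scc[7]=3)
step 6: low=(low[0]=0,low[1]=1,low[2]=3,low[3]=6,low[4]=0,low[5]=4,low[6]=5,low[7]=7); scc=(scc[0]=1,scc[1]=0,scc[2]=?,scc[3]=4,scc[4]=1,scc[5]=2,scc[6]=?,scc[7]=3)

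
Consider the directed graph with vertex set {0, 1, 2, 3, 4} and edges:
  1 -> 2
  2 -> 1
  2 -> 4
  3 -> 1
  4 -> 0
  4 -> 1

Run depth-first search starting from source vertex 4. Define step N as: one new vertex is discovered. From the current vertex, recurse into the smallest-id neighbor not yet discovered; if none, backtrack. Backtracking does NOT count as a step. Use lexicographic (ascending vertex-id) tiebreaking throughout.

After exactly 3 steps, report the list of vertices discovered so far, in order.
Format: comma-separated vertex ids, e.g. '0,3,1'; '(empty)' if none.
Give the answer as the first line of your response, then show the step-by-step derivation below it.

4,0,1

step 1: discover 4; path=4; order=4
step 2: discover 0; path=4>0; order=4,0
step 3: discover 1; path=4>1; order=4,0,1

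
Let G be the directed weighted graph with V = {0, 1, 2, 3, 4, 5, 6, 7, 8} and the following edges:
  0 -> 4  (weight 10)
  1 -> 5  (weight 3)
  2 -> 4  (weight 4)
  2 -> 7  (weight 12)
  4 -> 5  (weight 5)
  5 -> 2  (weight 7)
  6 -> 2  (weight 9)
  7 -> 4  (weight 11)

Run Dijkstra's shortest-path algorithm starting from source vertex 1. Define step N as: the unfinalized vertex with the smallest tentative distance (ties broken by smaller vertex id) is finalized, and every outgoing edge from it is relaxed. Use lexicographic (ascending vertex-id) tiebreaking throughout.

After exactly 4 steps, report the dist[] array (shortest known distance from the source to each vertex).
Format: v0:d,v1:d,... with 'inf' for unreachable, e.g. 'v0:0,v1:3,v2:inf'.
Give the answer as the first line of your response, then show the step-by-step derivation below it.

v0:inf,v1:0,v2:10,v3:inf,v4:14,v5:3,v6:inf,v7:22,v8:inf

step 1: dist = v0:inf,v1:0,v2:inf,v3:inf,v4:inf,v5:3,v6:inf,v7:inf,v8:inf
step 2: dist = v0:inf,v1:0,v2:10,v3:inf,v4:inf,v5:3,v6:inf,v7:inf,v8:inf
step 3: dist = v0:inf,v1:0,v2:10,v3:inf,v4:14,v5:3,v6:inf,v7:22,v8:inf
step 4: dist = v0:inf,v1:0,v2:10,v3:inf,v4:14,v5:3,v6:inf,v7:22,v8:inf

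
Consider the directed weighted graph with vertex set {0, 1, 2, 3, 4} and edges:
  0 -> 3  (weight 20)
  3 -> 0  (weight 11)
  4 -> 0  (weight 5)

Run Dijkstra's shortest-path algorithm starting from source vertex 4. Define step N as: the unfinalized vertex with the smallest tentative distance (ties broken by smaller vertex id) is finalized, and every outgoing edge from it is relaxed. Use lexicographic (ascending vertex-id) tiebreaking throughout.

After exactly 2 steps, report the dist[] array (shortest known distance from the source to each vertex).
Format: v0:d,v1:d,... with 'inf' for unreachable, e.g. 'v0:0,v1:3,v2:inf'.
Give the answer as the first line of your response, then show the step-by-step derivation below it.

v0:5,v1:inf,v2:inf,v3:25,v4:0

step 1: dist = v0:5,v1:inf,v2:inf,v3:inf,v4:0
step 2: dist = v0:5,v1:inf,v2:inf,v3:25,v4:0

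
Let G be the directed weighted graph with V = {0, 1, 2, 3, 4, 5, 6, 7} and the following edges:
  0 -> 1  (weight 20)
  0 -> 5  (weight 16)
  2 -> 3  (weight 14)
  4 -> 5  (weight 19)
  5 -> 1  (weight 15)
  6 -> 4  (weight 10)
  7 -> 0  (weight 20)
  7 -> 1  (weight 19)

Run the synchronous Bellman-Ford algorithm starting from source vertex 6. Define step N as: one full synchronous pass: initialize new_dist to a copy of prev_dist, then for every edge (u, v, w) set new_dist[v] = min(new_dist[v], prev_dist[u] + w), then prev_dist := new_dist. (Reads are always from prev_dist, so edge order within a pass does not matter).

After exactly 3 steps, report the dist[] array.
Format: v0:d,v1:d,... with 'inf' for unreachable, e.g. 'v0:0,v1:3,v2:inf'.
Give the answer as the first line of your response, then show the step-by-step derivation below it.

v0:inf,v1:44,v2:inf,v3:inf,v4:10,v5:29,v6:0,v7:inf

step 1: dist = v0:inf,v1:inf,v2:inf,v3:inf,v4:10,v5:inf,v6:0,v7:inf
step 2: dist = v0:inf,v1:inf,v2:inf,v3:inf,v4:10,v5:29,v6:0,v7:inf
step 3: dist = v0:inf,v1:44,v2:inf,v3:inf,v4:10,v5:29,v6:0,v7:inf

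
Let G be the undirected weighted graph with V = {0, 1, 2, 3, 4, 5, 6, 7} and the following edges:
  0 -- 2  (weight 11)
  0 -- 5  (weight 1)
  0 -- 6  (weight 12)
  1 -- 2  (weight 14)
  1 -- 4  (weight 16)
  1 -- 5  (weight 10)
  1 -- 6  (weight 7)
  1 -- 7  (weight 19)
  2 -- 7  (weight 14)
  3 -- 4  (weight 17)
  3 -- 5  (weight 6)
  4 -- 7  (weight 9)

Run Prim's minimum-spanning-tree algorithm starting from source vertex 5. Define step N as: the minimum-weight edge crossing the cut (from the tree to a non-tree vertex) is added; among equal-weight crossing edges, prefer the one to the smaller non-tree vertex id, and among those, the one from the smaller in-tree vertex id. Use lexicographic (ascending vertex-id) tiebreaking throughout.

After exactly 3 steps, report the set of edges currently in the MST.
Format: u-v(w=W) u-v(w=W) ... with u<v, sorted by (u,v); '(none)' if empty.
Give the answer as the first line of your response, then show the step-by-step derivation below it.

0-5(w=1) 1-5(w=10) 3-5(w=6)

step 1: add edge 0-5 (w=1); MST = {0-5(w=1)}
step 2: add edge 3-5 (w=6); MST = {0-5(w=1) 3-5(w=6)}
step 3: add edge 1-5 (w=10); MST = {0-5(w=1) 1-5(w=10) 3-5(w=6)}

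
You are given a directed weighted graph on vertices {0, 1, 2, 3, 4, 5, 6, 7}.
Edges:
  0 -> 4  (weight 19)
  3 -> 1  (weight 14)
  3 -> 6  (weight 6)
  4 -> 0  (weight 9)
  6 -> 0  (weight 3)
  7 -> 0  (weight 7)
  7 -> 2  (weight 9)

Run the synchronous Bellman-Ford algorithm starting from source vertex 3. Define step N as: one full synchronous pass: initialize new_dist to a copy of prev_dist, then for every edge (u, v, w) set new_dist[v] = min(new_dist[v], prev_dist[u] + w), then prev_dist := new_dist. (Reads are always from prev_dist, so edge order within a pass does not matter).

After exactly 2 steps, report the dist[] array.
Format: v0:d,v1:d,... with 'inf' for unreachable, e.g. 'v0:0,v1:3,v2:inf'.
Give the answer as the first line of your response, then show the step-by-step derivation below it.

v0:9,v1:14,v2:inf,v3:0,v4:inf,v5:inf,v6:6,v7:inf

step 1: dist = v0:inf,v1:14,v2:inf,v3:0,v4:inf,v5:inf,v6:6,v7:inf
step 2: dist = v0:9,v1:14,v2:inf,v3:0,v4:inf,v5:inf,v6:6,v7:inf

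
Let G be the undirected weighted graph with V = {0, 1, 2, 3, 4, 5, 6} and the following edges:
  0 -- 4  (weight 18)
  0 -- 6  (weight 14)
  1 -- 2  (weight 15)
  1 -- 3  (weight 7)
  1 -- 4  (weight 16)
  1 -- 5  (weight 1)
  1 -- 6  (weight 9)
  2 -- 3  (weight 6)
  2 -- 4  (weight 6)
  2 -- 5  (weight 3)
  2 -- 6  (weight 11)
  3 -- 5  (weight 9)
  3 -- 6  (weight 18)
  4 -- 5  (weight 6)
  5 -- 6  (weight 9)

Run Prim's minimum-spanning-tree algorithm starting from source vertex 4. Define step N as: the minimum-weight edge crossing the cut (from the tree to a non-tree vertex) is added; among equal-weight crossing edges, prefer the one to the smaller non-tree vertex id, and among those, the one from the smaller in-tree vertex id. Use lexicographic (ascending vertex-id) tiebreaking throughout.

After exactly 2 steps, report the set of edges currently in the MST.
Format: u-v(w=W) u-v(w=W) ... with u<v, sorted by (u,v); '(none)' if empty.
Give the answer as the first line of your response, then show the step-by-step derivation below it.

2-4(w=6) 2-5(w=3)

step 1: add edge 2-4 (w=6); MST = {2-4(w=6)}
step 2: add edge 2-5 (w=3); MST = {2-4(w=6) 2-5(w=3)}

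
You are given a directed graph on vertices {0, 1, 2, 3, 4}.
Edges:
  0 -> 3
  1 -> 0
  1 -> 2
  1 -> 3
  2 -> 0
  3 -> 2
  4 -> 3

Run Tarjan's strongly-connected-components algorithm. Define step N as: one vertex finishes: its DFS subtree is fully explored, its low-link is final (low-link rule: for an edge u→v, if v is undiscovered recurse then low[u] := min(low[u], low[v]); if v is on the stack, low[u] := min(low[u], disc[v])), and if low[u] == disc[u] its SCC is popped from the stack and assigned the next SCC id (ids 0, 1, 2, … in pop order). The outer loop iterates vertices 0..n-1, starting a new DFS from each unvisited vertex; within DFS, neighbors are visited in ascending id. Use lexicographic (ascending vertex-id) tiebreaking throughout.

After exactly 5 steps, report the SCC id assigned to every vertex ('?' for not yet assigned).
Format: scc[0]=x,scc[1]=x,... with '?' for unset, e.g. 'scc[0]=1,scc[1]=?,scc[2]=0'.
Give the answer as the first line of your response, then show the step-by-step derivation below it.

scc[0]=0,scc[1]=1,scc[2]=0,scc[3]=0,scc[4]=2

step 1: low=(low[0]=0,low[1]=?,low[2]=0,low[3]=1,low[4]=?); scc=(scc[0]=?,scc[1]=?,scc[2]=?,scc[3]=?,scc[4]=?)
step 2: low=(low[0]=0,low[1]=?,low[2]=0,low[3]=0,low[4]=?); scc=(scc[0]=?,scc[1]=?,scc[2]=?,scc[3]=?,scc[4]=?)
step 3: low=(low[0]=0,low[1]=?,low[2]=0,low[3]=0,low[4]=?); scc=(scc[0]=0,scc[1]=?,scc[2]=0,scc[3]=0,scc[4]=?)
step 4: low=(low[0]=0,low[1]=3,low[2]=0,low[3]=0,low[4]=?); scc=(scc[0]=0,scc[1]=1,scc[2]=0,scc[3]=0,scc[4]=?)
step 5: low=(low[0]=0,low[1]=3,low[2]=0,low[3]=0,low[4]=4); scc=(scc[0]=0,scc[1]=1,scc[2]=0,scc[3]=0,scc[4]=2)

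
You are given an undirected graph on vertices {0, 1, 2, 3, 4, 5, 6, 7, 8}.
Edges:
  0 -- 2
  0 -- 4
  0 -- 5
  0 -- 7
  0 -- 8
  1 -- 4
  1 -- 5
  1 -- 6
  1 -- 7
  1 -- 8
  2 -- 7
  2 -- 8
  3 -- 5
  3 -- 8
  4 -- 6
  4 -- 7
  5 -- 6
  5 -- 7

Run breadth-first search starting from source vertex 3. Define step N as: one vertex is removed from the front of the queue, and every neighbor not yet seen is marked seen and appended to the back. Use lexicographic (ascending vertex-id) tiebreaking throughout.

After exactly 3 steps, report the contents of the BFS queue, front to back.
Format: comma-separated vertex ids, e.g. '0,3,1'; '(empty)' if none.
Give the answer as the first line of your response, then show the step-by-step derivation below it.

0,1,6,7,2

step 1: dequeue 3; queue=[5,8]; order=3
step 2: dequeue 5; queue=[8,0,1,6,7]; order=3,5
step 3: dequeue 8; queue=[0,1,6,7,2]; order=3,5,8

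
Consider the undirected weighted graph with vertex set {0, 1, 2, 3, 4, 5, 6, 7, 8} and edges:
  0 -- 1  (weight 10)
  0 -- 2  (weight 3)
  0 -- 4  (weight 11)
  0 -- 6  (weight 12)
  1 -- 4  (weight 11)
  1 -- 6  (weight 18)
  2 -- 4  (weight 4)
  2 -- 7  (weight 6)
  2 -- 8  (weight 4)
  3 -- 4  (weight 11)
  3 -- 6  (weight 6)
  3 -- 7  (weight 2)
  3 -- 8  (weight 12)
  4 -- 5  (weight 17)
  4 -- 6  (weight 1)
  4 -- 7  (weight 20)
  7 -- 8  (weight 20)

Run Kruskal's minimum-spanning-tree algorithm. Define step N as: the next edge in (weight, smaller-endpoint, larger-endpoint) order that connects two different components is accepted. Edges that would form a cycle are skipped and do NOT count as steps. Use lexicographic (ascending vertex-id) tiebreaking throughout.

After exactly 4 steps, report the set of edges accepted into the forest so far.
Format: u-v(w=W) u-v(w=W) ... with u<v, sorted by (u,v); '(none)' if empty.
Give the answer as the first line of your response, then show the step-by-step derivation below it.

0-2(w=3) 2-4(w=4) 3-7(w=2) 4-6(w=1)

step 1: add edge 4-6 (w=1); MST = {4-6(w=1)}
step 2: add edge 3-7 (w=2); MST = {3-7(w=2) 4-6(w=1)}
step 3: add edge 0-2 (w=3); MST = {0-2(w=3) 3-7(w=2) 4-6(w=1)}
step 4: add edge 2-4 (w=4); MST = {0-2(w=3) 2-4(w=4) 3-7(w=2) 4-6(w=1)}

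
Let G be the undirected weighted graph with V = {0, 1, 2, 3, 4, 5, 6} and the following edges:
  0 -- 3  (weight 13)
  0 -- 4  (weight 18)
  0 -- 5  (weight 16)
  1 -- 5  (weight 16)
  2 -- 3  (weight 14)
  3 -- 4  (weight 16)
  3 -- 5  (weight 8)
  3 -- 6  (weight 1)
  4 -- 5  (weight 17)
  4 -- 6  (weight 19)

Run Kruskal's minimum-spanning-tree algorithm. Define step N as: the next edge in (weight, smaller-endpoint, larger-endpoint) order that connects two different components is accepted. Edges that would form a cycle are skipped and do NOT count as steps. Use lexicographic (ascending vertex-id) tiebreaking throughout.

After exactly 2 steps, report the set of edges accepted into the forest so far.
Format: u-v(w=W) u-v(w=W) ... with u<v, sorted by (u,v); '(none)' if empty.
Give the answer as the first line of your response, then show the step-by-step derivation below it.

3-5(w=8) 3-6(w=1)

step 1: add edge 3-6 (w=1); MST = {3-6(w=1)}
step 2: add edge 3-5 (w=8); MST = {3-5(w=8) 3-6(w=1)}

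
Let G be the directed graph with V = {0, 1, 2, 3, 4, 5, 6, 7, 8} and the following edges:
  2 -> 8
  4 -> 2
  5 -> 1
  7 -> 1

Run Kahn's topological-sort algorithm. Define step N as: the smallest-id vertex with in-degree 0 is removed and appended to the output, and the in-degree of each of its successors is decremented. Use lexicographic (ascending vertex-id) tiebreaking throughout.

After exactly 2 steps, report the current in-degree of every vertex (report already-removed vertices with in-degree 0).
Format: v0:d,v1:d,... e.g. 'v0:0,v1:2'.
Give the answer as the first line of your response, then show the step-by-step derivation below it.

v0:0,v1:2,v2:1,v3:0,v4:0,v5:0,v6:0,v7:0,v8:1

step 1: output 0; order=[0]; indeg=(0,2,1,0,0,0,0,0,1)
step 2: output 3; order=[0,3]; indeg=(0,2,1,0,0,0,0,0,1)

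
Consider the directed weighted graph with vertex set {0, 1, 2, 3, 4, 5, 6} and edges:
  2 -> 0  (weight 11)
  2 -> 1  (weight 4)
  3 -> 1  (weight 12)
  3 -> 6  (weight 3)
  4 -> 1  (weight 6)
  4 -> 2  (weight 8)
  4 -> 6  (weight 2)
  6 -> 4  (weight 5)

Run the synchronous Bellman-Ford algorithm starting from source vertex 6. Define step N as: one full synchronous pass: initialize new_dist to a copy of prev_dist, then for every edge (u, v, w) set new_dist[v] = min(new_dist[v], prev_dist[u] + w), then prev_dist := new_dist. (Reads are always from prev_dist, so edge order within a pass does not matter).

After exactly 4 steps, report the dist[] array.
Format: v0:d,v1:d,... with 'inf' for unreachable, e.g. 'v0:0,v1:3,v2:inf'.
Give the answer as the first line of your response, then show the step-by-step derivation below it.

v0:24,v1:11,v2:13,v3:inf,v4:5,v5:inf,v6:0

step 1: dist = v0:inf,v1:inf,v2:inf,v3:inf,v4:5,v5:inf,v6:0
step 2: dist = v0:inf,v1:11,v2:13,v3:inf,v4:5,v5:inf,v6:0
step 3: dist = v0:24,v1:11,v2:13,v3:inf,v4:5,v5:inf,v6:0
step 4: dist = v0:24,v1:11,v2:13,v3:inf,v4:5,v5:inf,v6:0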